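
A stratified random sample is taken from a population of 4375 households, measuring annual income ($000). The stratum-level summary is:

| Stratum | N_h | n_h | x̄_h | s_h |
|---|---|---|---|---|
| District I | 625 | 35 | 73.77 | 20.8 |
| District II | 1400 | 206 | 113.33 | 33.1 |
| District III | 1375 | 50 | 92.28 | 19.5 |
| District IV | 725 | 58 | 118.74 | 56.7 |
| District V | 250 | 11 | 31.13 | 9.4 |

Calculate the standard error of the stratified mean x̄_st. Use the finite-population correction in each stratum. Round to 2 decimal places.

SE(x̄_st) ≈ 1.69

V̂(x̄_st) = Σ W_h² (1 − n_h/N_h) s_h²/n_h, with W_h = N_h/N and N = 4375:
  stratum District I: (625/4375)²·(1 − 35/625)·20.8²/35 = 0.238141
  stratum District II: (1400/4375)²·(1 − 206/1400)·33.1²/206 = 0.464478
  stratum District III: (1375/4375)²·(1 − 50/1375)·19.5²/50 = 0.723872
  stratum District IV: (725/4375)²·(1 − 58/725)·56.7²/58 = 1.40038
  stratum District V: (250/4375)²·(1 − 11/250)·9.4²/11 = 0.0250752
V̂(x̄_st) = 2.85195
SE(x̄_st) = √2.85195 = 1.68877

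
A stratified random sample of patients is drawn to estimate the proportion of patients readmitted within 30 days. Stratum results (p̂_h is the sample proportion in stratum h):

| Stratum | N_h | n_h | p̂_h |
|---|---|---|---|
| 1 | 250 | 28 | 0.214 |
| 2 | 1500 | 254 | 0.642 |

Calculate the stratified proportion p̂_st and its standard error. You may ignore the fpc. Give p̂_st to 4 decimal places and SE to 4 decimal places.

p̂_st ≈ 0.5809, SE ≈ 0.0282

N = 1750; stratum weights W_h = N_h/N.
p̂_st = Σ W_h p̂_h = (250·0.214 + 1500·0.642)/1750 = 0.58086
V̂(p̂_st) = Σ W_h² p̂_h(1−p̂_h)/(n_h−1):
  stratum 1: (250/1750)²·0.214·0.786/27 = 0.000127138
  stratum 2: (1500/1750)²·0.642·0.358/253 = 0.000667427
V̂(p̂_st) = 0.000794566; SE = √V̂ = 0.028188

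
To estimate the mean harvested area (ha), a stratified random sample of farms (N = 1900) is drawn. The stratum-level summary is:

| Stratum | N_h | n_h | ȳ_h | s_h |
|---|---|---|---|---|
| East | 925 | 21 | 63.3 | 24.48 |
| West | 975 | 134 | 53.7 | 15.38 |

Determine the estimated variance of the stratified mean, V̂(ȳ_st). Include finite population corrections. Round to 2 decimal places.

V̂(ȳ_st) = Σ W_h² (1 − n_h/N_h) s_h²/n_h, with W_h = N_h/N and N = 1900:
  stratum East: (925/1900)²·(1 − 21/925)·24.48²/21 = 6.61008
  stratum West: (975/1900)²·(1 − 134/975)·15.38²/134 = 0.40096
V̂(ȳ_st) = 7.01104

V̂(ȳ_st) ≈ 7.01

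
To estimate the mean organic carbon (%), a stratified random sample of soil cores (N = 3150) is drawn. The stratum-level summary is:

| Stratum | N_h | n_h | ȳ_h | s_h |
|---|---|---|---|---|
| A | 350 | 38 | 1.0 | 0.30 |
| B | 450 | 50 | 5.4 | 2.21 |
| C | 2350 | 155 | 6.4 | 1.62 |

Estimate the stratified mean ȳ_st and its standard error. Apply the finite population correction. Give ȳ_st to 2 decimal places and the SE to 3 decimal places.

ȳ_st = Σ W_h ȳ_h = (350·1.0 + 450·5.4 + 2350·6.4)/3150 = 5.65714
V̂(ȳ_st) = Σ W_h² (1 − n_h/N_h) s_h²/n_h, with W_h = N_h/N and N = 3150:
  stratum A: (350/3150)²·(1 − 38/350)·0.30²/38 = 2.60652e-05
  stratum B: (450/3150)²·(1 − 50/450)·2.21²/50 = 0.00177201
  stratum C: (2350/3150)²·(1 − 155/2350)·1.62²/155 = 0.00880196
V̂(ȳ_st) = 0.0106
SE(ȳ_st) = √0.0106 = 0.102956

ȳ_st ≈ 5.66, SE ≈ 0.103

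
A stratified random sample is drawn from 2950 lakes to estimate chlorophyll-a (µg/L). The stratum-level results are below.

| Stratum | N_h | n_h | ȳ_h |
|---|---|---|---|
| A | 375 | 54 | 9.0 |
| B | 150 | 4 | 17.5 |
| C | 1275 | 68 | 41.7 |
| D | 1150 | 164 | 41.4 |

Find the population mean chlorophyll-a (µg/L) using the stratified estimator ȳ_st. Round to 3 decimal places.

N = Σ N_h = 2950. Stratum weights W_h = N_h/N.
ȳ_st = (375·9.0 + 150·17.5 + 1275·41.7 + 1150·41.4) / 2950 = 36.19576

ȳ_st ≈ 36.196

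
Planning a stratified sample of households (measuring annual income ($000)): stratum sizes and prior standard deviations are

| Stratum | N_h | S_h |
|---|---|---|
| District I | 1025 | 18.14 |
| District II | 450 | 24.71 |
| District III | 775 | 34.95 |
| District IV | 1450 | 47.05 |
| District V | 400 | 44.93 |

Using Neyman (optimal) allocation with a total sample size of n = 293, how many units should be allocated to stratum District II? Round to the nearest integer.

23

Neyman allocation: n_h = n · N_h S_h / Σ N_i S_i, with n = 293.
  stratum District I: N_h·S_h = 1025·18.14 = 18593.50
  stratum District II: N_h·S_h = 450·24.71 = 11119.50
  stratum District III: N_h·S_h = 775·34.95 = 27086.25
  stratum District IV: N_h·S_h = 1450·47.05 = 68222.50
  stratum District V: N_h·S_h = 400·44.93 = 17972.00
Σ N_h S_h = 142993.75
n for stratum District II = 293·11119.50/142993.75 = 22.784 → 23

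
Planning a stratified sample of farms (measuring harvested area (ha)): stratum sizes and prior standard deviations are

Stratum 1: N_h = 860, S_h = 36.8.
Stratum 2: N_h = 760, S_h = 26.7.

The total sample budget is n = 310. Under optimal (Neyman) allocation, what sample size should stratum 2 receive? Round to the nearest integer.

Neyman allocation: n_h = n · N_h S_h / Σ N_i S_i, with n = 310.
  stratum 1: N_h·S_h = 860·36.8 = 31648.00
  stratum 2: N_h·S_h = 760·26.7 = 20292.00
Σ N_h S_h = 51940.00
n for stratum 2 = 310·20292.00/51940.00 = 121.111 → 121

121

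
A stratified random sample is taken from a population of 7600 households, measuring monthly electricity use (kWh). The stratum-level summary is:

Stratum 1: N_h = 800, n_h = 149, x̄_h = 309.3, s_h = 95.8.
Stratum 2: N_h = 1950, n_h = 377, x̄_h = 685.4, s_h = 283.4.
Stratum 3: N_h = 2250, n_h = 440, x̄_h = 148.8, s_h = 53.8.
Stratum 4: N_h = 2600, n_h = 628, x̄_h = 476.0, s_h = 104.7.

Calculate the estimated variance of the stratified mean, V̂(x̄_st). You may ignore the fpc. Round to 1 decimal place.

V̂(x̄_st) = Σ W_h² s_h²/n_h, with W_h = N_h/N and N = 7600:
  stratum 1: (800/7600)²·95.8²/149 = 0.682492
  stratum 2: (1950/7600)²·283.4²/377 = 14.0249
  stratum 3: (2250/7600)²·53.8²/440 = 0.576567
  stratum 4: (2600/7600)²·104.7²/628 = 2.04293
V̂(x̄_st) = 17.3269

V̂(x̄_st) ≈ 17.3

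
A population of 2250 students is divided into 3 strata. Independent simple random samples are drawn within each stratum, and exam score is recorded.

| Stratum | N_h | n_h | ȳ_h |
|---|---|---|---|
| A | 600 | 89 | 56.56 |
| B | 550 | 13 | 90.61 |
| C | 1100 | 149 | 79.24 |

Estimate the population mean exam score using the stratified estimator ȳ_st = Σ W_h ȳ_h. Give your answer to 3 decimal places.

ȳ_st ≈ 75.971

N = Σ N_h = 2250. Stratum weights W_h = N_h/N.
ȳ_st = (600·56.56 + 550·90.61 + 1100·79.24) / 2250 = 75.97133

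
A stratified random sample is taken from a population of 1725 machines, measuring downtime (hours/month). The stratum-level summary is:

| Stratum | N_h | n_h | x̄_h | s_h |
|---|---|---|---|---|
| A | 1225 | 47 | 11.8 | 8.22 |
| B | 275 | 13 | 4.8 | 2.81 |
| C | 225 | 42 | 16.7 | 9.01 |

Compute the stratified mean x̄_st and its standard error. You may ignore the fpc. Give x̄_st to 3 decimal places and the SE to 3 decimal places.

x̄_st = Σ W_h x̄_h = (1225·11.8 + 275·4.8 + 225·16.7)/1725 = 11.32319
V̂(x̄_st) = Σ W_h² s_h²/n_h, with W_h = N_h/N and N = 1725:
  stratum A: (1225/1725)²·8.22²/47 = 0.725003
  stratum B: (275/1725)²·2.81²/13 = 0.0154368
  stratum C: (225/1725)²·9.01²/42 = 0.0328842
V̂(x̄_st) = 0.773324
SE(x̄_st) = √0.773324 = 0.879388

x̄_st ≈ 11.323, SE ≈ 0.879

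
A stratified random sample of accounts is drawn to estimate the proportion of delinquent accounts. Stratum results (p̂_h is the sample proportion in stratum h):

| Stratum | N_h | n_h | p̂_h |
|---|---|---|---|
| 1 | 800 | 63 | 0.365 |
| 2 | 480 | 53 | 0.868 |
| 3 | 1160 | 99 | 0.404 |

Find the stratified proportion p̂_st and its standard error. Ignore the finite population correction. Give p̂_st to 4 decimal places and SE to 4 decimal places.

N = 2440; stratum weights W_h = N_h/N.
p̂_st = Σ W_h p̂_h = (800·0.365 + 480·0.868 + 1160·0.404)/2440 = 0.48249
V̂(p̂_st) = Σ W_h² p̂_h(1−p̂_h)/(n_h−1):
  stratum 1: (800/2440)²·0.365·0.635/62 = 0.00040186
  stratum 2: (480/2440)²·0.868·0.132/52 = 8.52694e-05
  stratum 3: (1160/2440)²·0.404·0.596/98 = 0.000555313
V̂(p̂_st) = 0.00104244; SE = √V̂ = 0.0322869

p̂_st ≈ 0.4825, SE ≈ 0.0323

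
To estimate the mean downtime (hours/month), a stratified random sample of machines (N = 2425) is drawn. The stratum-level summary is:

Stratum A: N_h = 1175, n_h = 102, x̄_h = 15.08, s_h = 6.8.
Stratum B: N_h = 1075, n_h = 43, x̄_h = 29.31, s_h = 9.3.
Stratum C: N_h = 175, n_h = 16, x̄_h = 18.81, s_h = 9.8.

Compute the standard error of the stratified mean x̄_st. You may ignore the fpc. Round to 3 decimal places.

V̂(x̄_st) = Σ W_h² s_h²/n_h, with W_h = N_h/N and N = 2425:
  stratum A: (1175/2425)²·6.8²/102 = 0.106431
  stratum B: (1075/2425)²·9.3²/43 = 0.395267
  stratum C: (175/2425)²·9.8²/16 = 0.0312597
V̂(x̄_st) = 0.532958
SE(x̄_st) = √0.532958 = 0.73004

SE(x̄_st) ≈ 0.730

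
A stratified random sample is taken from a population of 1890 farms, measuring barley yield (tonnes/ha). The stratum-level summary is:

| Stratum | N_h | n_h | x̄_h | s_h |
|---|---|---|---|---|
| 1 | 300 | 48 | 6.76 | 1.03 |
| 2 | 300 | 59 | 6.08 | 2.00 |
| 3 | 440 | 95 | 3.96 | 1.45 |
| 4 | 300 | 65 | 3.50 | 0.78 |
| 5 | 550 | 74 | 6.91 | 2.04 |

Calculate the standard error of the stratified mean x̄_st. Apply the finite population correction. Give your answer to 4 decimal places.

SE(x̄_st) ≈ 0.0842

V̂(x̄_st) = Σ W_h² (1 − n_h/N_h) s_h²/n_h, with W_h = N_h/N and N = 1890:
  stratum 1: (300/1890)²·(1 − 48/300)·1.03²/48 = 0.000467769
  stratum 2: (300/1890)²·(1 − 59/300)·2.00²/59 = 0.00137222
  stratum 3: (440/1890)²·(1 − 95/440)·1.45²/95 = 0.000940504
  stratum 4: (300/1890)²·(1 − 65/300)·0.78²/65 = 0.000184732
  stratum 5: (550/1890)²·(1 − 74/550)·2.04²/74 = 0.00412168
V̂(x̄_st) = 0.0070869
SE(x̄_st) = √0.0070869 = 0.0841838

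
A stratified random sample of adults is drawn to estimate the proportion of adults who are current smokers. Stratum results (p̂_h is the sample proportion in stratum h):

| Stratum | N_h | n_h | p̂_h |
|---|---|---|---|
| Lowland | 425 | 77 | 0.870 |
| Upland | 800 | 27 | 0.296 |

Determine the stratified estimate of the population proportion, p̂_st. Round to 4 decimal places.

p̂_st ≈ 0.4951

N = 1225; stratum weights W_h = N_h/N.
p̂_st = Σ W_h p̂_h = (425·0.870 + 800·0.296)/1225 = 0.49514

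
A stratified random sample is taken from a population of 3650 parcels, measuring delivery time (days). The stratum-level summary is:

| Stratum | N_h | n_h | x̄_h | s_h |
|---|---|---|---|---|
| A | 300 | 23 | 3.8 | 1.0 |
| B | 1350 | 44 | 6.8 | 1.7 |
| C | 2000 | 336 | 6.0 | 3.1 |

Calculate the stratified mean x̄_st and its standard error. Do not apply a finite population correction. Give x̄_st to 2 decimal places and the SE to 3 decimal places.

x̄_st = Σ W_h x̄_h = (300·3.8 + 1350·6.8 + 2000·6.0)/3650 = 6.11507
V̂(x̄_st) = Σ W_h² s_h²/n_h, with W_h = N_h/N and N = 3650:
  stratum A: (300/3650)²·1.0²/23 = 0.000293717
  stratum B: (1350/3650)²·1.7²/44 = 0.00898518
  stratum C: (2000/3650)²·3.1²/336 = 0.00858733
V̂(x̄_st) = 0.0178662
SE(x̄_st) = √0.0178662 = 0.133665

x̄_st ≈ 6.12, SE ≈ 0.134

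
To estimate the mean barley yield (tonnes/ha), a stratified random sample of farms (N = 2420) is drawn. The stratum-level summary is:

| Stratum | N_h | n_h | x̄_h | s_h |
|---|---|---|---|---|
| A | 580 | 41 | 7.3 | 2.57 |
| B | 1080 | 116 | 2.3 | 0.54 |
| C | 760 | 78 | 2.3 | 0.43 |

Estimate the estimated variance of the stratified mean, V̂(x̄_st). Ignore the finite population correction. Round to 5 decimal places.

V̂(x̄_st) ≈ 0.00999

V̂(x̄_st) = Σ W_h² s_h²/n_h, with W_h = N_h/N and N = 2420:
  stratum A: (580/2420)²·2.57²/41 = 0.00925353
  stratum B: (1080/2420)²·0.54²/116 = 0.000500664
  stratum C: (760/2420)²·0.43²/78 = 0.000233797
V̂(x̄_st) = 0.009988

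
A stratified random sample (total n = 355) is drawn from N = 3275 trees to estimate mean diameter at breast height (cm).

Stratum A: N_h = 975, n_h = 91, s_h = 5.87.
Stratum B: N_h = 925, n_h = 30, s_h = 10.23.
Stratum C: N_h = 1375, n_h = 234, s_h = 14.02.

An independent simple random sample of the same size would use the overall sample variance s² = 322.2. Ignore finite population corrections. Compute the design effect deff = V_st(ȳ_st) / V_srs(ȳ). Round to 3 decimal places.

deff ≈ 0.507

V̂(ȳ_st) = Σ W_h² s_h²/n_h, with W_h = N_h/N and N = 3275:
  stratum A: (975/3275)²·5.87²/91 = 0.03356
  stratum B: (925/3275)²·10.23²/30 = 0.278286
  stratum C: (1375/3275)²·14.02²/234 = 0.148069
V_st = 0.459914
V_srs = s²/n = 322.2/355 = 0.907606
deff = V_st / V_srs = 0.459914/0.907606 = 0.5067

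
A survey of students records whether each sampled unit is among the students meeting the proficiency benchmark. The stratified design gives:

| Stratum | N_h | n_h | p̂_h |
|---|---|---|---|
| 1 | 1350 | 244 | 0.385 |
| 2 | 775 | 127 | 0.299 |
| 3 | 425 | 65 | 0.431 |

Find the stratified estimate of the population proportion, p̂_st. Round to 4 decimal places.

N = 2550; stratum weights W_h = N_h/N.
p̂_st = Σ W_h p̂_h = (1350·0.385 + 775·0.299 + 425·0.431)/2550 = 0.36653

p̂_st ≈ 0.3665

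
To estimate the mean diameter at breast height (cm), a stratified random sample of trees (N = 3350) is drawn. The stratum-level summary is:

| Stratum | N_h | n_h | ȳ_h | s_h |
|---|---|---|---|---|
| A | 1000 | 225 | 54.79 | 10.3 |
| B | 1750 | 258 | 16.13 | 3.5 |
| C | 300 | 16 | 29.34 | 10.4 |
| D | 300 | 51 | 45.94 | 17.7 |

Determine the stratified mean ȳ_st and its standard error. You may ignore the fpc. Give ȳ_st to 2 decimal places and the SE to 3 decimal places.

ȳ_st = Σ W_h ȳ_h = (1000·54.79 + 1750·16.13 + 300·29.34 + 300·45.94)/3350 = 31.52284
V̂(ȳ_st) = Σ W_h² s_h²/n_h, with W_h = N_h/N and N = 3350:
  stratum A: (1000/3350)²·10.3²/225 = 0.0420148
  stratum B: (1750/3350)²·3.5²/258 = 0.012957
  stratum C: (300/3350)²·10.4²/16 = 0.0542125
  stratum D: (300/3350)²·17.7²/51 = 0.049264
V̂(ȳ_st) = 0.158448
SE(ȳ_st) = √0.158448 = 0.398056

ȳ_st ≈ 31.52, SE ≈ 0.398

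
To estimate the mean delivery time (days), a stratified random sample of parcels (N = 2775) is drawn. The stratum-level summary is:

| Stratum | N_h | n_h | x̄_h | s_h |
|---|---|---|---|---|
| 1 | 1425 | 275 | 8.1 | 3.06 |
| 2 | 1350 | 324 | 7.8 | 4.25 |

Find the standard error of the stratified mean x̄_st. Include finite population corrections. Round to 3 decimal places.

SE(x̄_st) ≈ 0.131

V̂(x̄_st) = Σ W_h² (1 − n_h/N_h) s_h²/n_h, with W_h = N_h/N and N = 2775:
  stratum 1: (1425/2775)²·(1 − 275/1425)·3.06²/275 = 0.00724598
  stratum 2: (1350/2775)²·(1 − 324/1350)·4.25²/324 = 0.0100274
V̂(x̄_st) = 0.0172734
SE(x̄_st) = √0.0172734 = 0.131428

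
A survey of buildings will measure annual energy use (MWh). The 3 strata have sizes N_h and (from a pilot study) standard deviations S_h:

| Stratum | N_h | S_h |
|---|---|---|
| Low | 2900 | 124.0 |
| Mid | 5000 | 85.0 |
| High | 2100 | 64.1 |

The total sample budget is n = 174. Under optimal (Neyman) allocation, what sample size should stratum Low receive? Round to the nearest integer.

Neyman allocation: n_h = n · N_h S_h / Σ N_i S_i, with n = 174.
  stratum Low: N_h·S_h = 2900·124.0 = 359600.00
  stratum Mid: N_h·S_h = 5000·85.0 = 425000.00
  stratum High: N_h·S_h = 2100·64.1 = 134610.00
Σ N_h S_h = 919210.00
n for stratum Low = 174·359600.00/919210.00 = 68.070 → 68

68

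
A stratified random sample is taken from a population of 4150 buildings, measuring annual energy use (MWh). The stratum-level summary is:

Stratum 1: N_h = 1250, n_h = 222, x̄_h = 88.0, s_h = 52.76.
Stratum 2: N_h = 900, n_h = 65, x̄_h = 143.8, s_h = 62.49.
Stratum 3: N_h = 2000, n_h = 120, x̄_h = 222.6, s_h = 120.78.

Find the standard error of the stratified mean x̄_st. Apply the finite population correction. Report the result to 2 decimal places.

V̂(x̄_st) = Σ W_h² (1 − n_h/N_h) s_h²/n_h, with W_h = N_h/N and N = 4150:
  stratum 1: (1250/4150)²·(1 − 222/1250)·52.76²/222 = 0.935543
  stratum 2: (900/4150)²·(1 − 65/900)·62.49²/65 = 2.62144
  stratum 3: (2000/4150)²·(1 − 120/2000)·120.78²/120 = 26.54
V̂(x̄_st) = 30.097
SE(x̄_st) = √30.097 = 5.48607

SE(x̄_st) ≈ 5.49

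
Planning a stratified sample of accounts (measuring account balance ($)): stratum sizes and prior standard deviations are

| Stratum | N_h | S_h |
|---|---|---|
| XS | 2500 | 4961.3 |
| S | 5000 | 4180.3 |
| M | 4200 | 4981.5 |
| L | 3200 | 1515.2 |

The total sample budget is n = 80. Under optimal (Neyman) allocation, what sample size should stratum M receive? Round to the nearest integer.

28

Neyman allocation: n_h = n · N_h S_h / Σ N_i S_i, with n = 80.
  stratum XS: N_h·S_h = 2500·4961.3 = 12403250.00
  stratum S: N_h·S_h = 5000·4180.3 = 20901500.00
  stratum M: N_h·S_h = 4200·4981.5 = 20922300.00
  stratum L: N_h·S_h = 3200·1515.2 = 4848640.00
Σ N_h S_h = 59075690.00
n for stratum M = 80·20922300.00/59075690.00 = 28.333 → 28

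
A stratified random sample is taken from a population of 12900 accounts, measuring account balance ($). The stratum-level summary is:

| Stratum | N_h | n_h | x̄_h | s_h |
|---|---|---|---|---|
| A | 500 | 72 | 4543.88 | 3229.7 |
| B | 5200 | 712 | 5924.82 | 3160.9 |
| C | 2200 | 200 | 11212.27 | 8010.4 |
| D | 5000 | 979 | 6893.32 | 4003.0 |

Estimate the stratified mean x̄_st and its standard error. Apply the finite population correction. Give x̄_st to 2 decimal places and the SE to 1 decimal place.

x̄_st = Σ W_h x̄_h = (500·4543.88 + 5200·5924.82 + 2200·11212.27 + 5000·6893.32)/12900 = 7148.41845
V̂(x̄_st) = Σ W_h² (1 − n_h/N_h) s_h²/n_h, with W_h = N_h/N and N = 12900:
  stratum A: (500/12900)²·(1 − 72/500)·3229.7²/72 = 186.306
  stratum B: (5200/12900)²·(1 − 712/5200)·3160.9²/712 = 1967.97
  stratum C: (2200/12900)²·(1 − 200/2200)·8010.4²/200 = 8483.04
  stratum D: (5000/12900)²·(1 − 979/5000)·4003.0²/979 = 1977.48
V̂(x̄_st) = 12614.8
SE(x̄_st) = √12614.8 = 112.316

x̄_st ≈ 7148.42, SE ≈ 112.3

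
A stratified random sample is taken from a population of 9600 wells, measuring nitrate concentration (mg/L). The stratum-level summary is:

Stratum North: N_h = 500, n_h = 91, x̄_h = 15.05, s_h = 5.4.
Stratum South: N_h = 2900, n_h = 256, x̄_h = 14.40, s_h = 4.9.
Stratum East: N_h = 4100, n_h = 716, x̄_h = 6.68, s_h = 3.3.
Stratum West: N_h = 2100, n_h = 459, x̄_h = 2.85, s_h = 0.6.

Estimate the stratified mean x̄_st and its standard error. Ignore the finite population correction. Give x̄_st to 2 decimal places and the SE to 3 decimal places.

x̄_st ≈ 8.61, SE ≈ 0.111

x̄_st = Σ W_h x̄_h = (500·15.05 + 2900·14.40 + 4100·6.68 + 2100·2.85)/9600 = 8.61021
V̂(x̄_st) = Σ W_h² s_h²/n_h, with W_h = N_h/N and N = 9600:
  stratum North: (500/9600)²·5.4²/91 = 0.000869248
  stratum South: (2900/9600)²·4.9²/256 = 0.00855866
  stratum East: (4100/9600)²·3.3²/716 = 0.00277421
  stratum West: (2100/9600)²·0.6²/459 = 3.75306e-05
V̂(x̄_st) = 0.0122397
SE(x̄_st) = √0.0122397 = 0.110633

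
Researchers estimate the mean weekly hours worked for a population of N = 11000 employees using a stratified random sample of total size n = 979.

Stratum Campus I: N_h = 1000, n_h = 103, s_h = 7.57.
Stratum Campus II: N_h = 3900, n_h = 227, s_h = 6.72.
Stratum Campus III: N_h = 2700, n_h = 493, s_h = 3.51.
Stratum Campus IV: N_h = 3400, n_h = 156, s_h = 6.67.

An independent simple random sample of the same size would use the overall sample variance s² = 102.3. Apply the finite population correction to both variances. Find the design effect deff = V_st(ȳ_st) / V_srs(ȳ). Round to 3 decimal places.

V̂(ȳ_st) = Σ W_h² (1 − n_h/N_h) s_h²/n_h, with W_h = N_h/N and N = 11000:
  stratum Campus I: (1000/11000)²·(1 − 103/1000)·7.57²/103 = 0.00412441
  stratum Campus II: (3900/11000)²·(1 − 227/3900)·6.72²/227 = 0.0235512
  stratum Campus III: (2700/11000)²·(1 − 493/2700)·3.51²/493 = 0.00123069
  stratum Campus IV: (3400/11000)²·(1 − 156/3400)·6.67²/156 = 0.0259957
V_st = 0.054902
V_srs = (1 − 979/11000)·102.3/979 = 0.0951944
deff = V_st / V_srs = 0.054902/0.0951944 = 0.5767

deff ≈ 0.577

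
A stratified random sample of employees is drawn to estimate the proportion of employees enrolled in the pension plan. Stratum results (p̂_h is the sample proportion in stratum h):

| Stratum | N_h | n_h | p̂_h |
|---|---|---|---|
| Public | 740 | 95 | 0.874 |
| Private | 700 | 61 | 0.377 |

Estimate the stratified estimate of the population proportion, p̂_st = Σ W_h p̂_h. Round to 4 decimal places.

p̂_st ≈ 0.6324

N = 1440; stratum weights W_h = N_h/N.
p̂_st = Σ W_h p̂_h = (740·0.874 + 700·0.377)/1440 = 0.63240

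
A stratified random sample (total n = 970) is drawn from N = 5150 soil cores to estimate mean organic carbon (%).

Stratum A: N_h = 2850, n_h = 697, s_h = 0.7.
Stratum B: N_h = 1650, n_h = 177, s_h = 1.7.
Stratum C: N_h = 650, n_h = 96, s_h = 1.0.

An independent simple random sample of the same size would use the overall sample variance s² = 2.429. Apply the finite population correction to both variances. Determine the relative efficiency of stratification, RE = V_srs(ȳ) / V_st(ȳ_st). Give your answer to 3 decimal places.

RE ≈ 1.129

V̂(ȳ_st) = Σ W_h² (1 − n_h/N_h) s_h²/n_h, with W_h = N_h/N and N = 5150:
  stratum A: (2850/5150)²·(1 − 697/2850)·0.7²/697 = 0.000162644
  stratum B: (1650/5150)²·(1 − 177/1650)·1.7²/177 = 0.00149622
  stratum C: (650/5150)²·(1 − 96/650)·1.0²/96 = 0.000141429
V_st = 0.0018003
V_srs = (1 − 970/5150)·2.429/970 = 0.00203247
Relative efficiency = V_srs / V_st = 0.00203247/0.0018003 = 1.1290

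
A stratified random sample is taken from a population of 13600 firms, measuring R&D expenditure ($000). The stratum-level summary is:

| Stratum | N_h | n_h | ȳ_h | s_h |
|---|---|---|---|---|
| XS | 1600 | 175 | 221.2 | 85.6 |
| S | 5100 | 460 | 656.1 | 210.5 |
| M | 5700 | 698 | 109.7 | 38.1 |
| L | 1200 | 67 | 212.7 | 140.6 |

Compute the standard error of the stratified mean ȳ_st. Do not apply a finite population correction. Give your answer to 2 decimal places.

SE(ȳ_st) ≈ 4.10

V̂(ȳ_st) = Σ W_h² s_h²/n_h, with W_h = N_h/N and N = 13600:
  stratum XS: (1600/13600)²·85.6²/175 = 0.579524
  stratum S: (5100/13600)²·210.5²/460 = 13.5459
  stratum M: (5700/13600)²·38.1²/698 = 0.365314
  stratum L: (1200/13600)²·140.6²/67 = 2.2971
V̂(ȳ_st) = 16.7879
SE(ȳ_st) = √16.7879 = 4.0973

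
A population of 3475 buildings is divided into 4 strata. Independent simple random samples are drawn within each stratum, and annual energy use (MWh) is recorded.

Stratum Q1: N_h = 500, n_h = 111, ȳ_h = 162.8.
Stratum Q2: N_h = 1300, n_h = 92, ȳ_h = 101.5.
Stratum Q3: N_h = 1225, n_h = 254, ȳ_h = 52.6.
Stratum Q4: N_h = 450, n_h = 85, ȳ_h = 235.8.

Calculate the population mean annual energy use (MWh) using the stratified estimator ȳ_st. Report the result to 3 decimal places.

ȳ_st ≈ 110.473

N = Σ N_h = 3475. Stratum weights W_h = N_h/N.
ȳ_st = (500·162.8 + 1300·101.5 + 1225·52.6 + 450·235.8) / 3475 = 110.47338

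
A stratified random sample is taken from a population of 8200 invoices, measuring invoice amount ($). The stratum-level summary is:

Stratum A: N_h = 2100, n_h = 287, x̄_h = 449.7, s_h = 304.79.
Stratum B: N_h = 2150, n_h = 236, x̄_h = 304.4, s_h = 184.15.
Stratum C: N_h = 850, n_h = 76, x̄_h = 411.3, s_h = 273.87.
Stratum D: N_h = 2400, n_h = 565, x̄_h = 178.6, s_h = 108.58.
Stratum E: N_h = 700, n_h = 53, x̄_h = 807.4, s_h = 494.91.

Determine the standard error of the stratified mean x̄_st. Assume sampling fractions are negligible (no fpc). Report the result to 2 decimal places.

V̂(x̄_st) = Σ W_h² s_h²/n_h, with W_h = N_h/N and N = 8200:
  stratum A: (2100/8200)²·304.79²/287 = 21.229
  stratum B: (2150/8200)²·184.15²/236 = 9.87826
  stratum C: (850/8200)²·273.87²/76 = 10.6044
  stratum D: (2400/8200)²·108.58²/565 = 1.7875
  stratum E: (700/8200)²·494.91²/53 = 33.6779
V̂(x̄_st) = 77.1771
SE(x̄_st) = √77.1771 = 8.78505

SE(x̄_st) ≈ 8.79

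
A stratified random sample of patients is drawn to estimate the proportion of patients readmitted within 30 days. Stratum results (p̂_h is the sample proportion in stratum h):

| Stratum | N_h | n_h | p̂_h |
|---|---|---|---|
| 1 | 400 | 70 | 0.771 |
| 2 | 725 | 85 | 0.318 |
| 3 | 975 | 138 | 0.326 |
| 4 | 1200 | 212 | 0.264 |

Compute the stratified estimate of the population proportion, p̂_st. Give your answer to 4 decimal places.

N = 3300; stratum weights W_h = N_h/N.
p̂_st = Σ W_h p̂_h = (400·0.771 + 725·0.318 + 975·0.326 + 1200·0.264)/3300 = 0.35564

p̂_st ≈ 0.3556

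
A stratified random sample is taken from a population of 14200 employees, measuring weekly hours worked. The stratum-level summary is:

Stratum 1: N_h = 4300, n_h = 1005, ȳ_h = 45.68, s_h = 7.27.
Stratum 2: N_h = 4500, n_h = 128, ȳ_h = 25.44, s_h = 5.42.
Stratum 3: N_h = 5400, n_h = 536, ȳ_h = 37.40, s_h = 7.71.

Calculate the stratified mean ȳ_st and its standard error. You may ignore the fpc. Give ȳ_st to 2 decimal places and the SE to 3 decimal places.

ȳ_st ≈ 36.12, SE ≈ 0.210

ȳ_st = Σ W_h ȳ_h = (4300·45.68 + 4500·25.44 + 5400·37.40)/14200 = 36.11718
V̂(ȳ_st) = Σ W_h² s_h²/n_h, with W_h = N_h/N and N = 14200:
  stratum 1: (4300/14200)²·7.27²/1005 = 0.0048224
  stratum 2: (4500/14200)²·5.42²/128 = 0.0230482
  stratum 3: (5400/14200)²·7.71²/536 = 0.0160382
V̂(ȳ_st) = 0.0439088
SE(ȳ_st) = √0.0439088 = 0.209544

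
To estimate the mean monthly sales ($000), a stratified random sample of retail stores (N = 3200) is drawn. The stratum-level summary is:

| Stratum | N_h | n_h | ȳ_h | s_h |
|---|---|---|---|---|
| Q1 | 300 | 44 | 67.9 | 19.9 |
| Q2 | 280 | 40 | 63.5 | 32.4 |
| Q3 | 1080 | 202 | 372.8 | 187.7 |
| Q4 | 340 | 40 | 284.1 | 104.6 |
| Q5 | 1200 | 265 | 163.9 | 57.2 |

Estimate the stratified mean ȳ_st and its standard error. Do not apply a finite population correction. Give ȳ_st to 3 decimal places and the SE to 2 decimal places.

ȳ_st ≈ 229.390, SE ≈ 5.00

ȳ_st = Σ W_h ȳ_h = (300·67.9 + 280·63.5 + 1080·372.8 + 340·284.1 + 1200·163.9)/3200 = 229.39000
V̂(ȳ_st) = Σ W_h² s_h²/n_h, with W_h = N_h/N and N = 3200:
  stratum Q1: (300/3200)²·19.9²/44 = 0.0791036
  stratum Q2: (280/3200)²·32.4²/40 = 0.200931
  stratum Q3: (1080/3200)²·187.7²/202 = 19.8667
  stratum Q4: (340/3200)²·104.6²/40 = 3.08789
  stratum Q5: (1200/3200)²·57.2²/265 = 1.73624
V̂(ȳ_st) = 24.9708
SE(ȳ_st) = √24.9708 = 4.99708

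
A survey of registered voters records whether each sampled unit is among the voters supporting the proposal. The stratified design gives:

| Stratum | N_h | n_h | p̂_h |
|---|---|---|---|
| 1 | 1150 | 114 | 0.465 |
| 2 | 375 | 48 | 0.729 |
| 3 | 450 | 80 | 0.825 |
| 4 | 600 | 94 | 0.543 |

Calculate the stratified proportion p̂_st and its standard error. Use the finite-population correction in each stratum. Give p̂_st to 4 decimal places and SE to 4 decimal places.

p̂_st ≈ 0.5845, SE ≈ 0.0253

N = 2575; stratum weights W_h = N_h/N.
p̂_st = Σ W_h p̂_h = (1150·0.465 + 375·0.729 + 450·0.825 + 600·0.543)/2575 = 0.58453
V̂(p̂_st) = Σ W_h² (1 − n_h/N_h) p̂_h(1−p̂_h)/(n_h−1):
  stratum 1: (1150/2575)²·(1 − 114/1150)·0.465·0.535/113 = 0.000395577
  stratum 2: (375/2575)²·(1 − 48/375)·0.729·0.271/47 = 7.77362e-05
  stratum 3: (450/2575)²·(1 − 80/450)·0.825·0.175/79 = 4.58907e-05
  stratum 4: (600/2575)²·(1 − 94/600)·0.543·0.457/93 = 0.000122174
V̂(p̂_st) = 0.000641379; SE = √V̂ = 0.0253255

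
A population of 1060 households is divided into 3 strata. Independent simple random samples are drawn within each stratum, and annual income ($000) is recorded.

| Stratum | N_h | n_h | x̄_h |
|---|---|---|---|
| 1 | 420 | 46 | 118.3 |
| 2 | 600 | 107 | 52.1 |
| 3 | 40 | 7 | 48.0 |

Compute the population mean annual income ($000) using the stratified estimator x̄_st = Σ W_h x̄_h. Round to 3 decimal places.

N = Σ N_h = 1060. Stratum weights W_h = N_h/N.
x̄_st = (420·118.3 + 600·52.1 + 40·48.0) / 1060 = 78.17547

x̄_st ≈ 78.175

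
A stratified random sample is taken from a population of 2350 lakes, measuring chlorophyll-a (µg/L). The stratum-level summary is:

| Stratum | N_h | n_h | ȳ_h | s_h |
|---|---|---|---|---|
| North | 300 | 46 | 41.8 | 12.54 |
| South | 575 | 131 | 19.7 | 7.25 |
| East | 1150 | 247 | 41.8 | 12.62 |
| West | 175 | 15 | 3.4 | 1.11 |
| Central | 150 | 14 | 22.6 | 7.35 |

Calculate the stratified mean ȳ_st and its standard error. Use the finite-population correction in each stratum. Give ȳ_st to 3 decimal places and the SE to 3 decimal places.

ȳ_st ≈ 32.307, SE ≈ 0.449

ȳ_st = Σ W_h ȳ_h = (300·41.8 + 575·19.7 + 1150·41.8 + 175·3.4 + 150·22.6)/2350 = 32.30745
V̂(ȳ_st) = Σ W_h² (1 − n_h/N_h) s_h²/n_h, with W_h = N_h/N and N = 2350:
  stratum North: (300/2350)²·(1 − 46/300)·12.54²/46 = 0.047169
  stratum South: (575/2350)²·(1 − 131/575)·7.25²/131 = 0.018549
  stratum East: (1150/2350)²·(1 − 247/1150)·12.62²/247 = 0.121247
  stratum West: (175/2350)²·(1 − 15/175)·1.11²/15 = 0.000416464
  stratum Central: (150/2350)²·(1 − 14/150)·7.35²/14 = 0.0142541
V̂(ȳ_st) = 0.201636
SE(ȳ_st) = √0.201636 = 0.449039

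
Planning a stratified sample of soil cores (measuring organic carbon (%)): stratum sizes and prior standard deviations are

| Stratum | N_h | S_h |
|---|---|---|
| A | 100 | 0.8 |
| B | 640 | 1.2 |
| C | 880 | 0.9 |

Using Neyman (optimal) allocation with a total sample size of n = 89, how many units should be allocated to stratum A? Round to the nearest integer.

Neyman allocation: n_h = n · N_h S_h / Σ N_i S_i, with n = 89.
  stratum A: N_h·S_h = 100·0.8 = 80.00
  stratum B: N_h·S_h = 640·1.2 = 768.00
  stratum C: N_h·S_h = 880·0.9 = 792.00
Σ N_h S_h = 1640.00
n for stratum A = 89·80.00/1640.00 = 4.341 → 4

4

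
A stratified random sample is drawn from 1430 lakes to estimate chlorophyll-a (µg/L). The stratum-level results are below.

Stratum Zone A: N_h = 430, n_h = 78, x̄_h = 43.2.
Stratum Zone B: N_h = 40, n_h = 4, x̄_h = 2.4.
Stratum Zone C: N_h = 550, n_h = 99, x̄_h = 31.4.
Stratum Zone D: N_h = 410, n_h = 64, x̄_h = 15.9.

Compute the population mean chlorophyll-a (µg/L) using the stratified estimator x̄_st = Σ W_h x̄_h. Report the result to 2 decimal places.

N = Σ N_h = 1430. Stratum weights W_h = N_h/N.
x̄_st = (430·43.2 + 40·2.4 + 550·31.4 + 410·15.9) / 1430 = 29.6930

x̄_st ≈ 29.69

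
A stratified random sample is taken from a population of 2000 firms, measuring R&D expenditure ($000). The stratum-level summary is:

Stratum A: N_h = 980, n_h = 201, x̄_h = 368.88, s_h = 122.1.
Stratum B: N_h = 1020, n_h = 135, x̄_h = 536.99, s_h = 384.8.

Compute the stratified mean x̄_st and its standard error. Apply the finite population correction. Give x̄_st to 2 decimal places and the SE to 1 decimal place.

x̄_st = Σ W_h x̄_h = (980·368.88 + 1020·536.99)/2000 = 454.61610
V̂(x̄_st) = Σ W_h² (1 − n_h/N_h) s_h²/n_h, with W_h = N_h/N and N = 2000:
  stratum A: (980/2000)²·(1 − 201/980)·122.1²/201 = 14.1559
  stratum B: (1020/2000)²·(1 − 135/1020)·384.8²/135 = 247.525
V̂(x̄_st) = 261.681
SE(x̄_st) = √261.681 = 16.1766

x̄_st ≈ 454.62, SE ≈ 16.2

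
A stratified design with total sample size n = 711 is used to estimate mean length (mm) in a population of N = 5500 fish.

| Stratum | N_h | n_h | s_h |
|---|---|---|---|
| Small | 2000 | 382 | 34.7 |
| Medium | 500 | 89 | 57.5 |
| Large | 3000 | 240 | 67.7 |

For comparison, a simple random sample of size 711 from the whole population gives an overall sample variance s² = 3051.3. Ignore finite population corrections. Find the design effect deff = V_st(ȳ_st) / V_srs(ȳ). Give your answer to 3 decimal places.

deff ≈ 1.493

V̂(ȳ_st) = Σ W_h² s_h²/n_h, with W_h = N_h/N and N = 5500:
  stratum Small: (2000/5500)²·34.7²/382 = 0.416802
  stratum Medium: (500/5500)²·57.5²/89 = 0.307016
  stratum Large: (3000/5500)²·67.7²/240 = 5.68176
V_st = 6.40558
V_srs = s²/n = 3051.3/711 = 4.29156
deff = V_st / V_srs = 6.40558/4.29156 = 1.4926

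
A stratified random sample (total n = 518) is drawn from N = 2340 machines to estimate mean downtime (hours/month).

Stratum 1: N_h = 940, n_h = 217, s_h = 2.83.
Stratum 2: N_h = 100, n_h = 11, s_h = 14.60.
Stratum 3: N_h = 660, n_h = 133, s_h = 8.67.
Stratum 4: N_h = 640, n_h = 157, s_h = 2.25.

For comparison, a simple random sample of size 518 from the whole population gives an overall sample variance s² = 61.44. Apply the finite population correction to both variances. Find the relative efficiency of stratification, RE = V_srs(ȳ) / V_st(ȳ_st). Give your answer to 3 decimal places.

RE ≈ 1.251

V̂(ȳ_st) = Σ W_h² (1 − n_h/N_h) s_h²/n_h, with W_h = N_h/N and N = 2340:
  stratum 1: (940/2340)²·(1 − 217/940)·2.83²/217 = 0.00458087
  stratum 2: (100/2340)²·(1 − 11/100)·14.60²/11 = 0.0314972
  stratum 3: (660/2340)²·(1 − 133/660)·8.67²/133 = 0.0359012
  stratum 4: (640/2340)²·(1 − 157/640)·2.25²/157 = 0.00182037
V_st = 0.0737996
V_srs = (1 − 518/2340)·61.44/518 = 0.0923536
Relative efficiency = V_srs / V_st = 0.0923536/0.0737996 = 1.2514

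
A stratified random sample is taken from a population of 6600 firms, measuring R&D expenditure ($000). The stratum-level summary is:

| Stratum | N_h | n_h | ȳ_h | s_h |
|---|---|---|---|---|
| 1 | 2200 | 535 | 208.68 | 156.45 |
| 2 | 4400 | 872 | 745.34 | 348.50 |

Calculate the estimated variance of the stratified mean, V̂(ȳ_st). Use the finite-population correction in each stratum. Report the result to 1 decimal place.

V̂(ȳ_st) = Σ W_h² (1 − n_h/N_h) s_h²/n_h, with W_h = N_h/N and N = 6600:
  stratum 1: (2200/6600)²·(1 − 535/2200)·156.45²/535 = 3.84721
  stratum 2: (4400/6600)²·(1 − 872/4400)·348.50²/872 = 49.6344
V̂(ȳ_st) = 53.4816

V̂(ȳ_st) ≈ 53.5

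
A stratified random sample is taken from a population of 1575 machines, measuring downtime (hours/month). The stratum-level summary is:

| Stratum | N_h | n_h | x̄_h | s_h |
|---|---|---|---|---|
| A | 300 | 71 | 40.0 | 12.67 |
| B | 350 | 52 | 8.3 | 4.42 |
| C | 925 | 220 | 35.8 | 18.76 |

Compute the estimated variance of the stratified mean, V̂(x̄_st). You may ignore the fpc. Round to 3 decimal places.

V̂(x̄_st) = Σ W_h² s_h²/n_h, with W_h = N_h/N and N = 1575:
  stratum A: (300/1575)²·12.67²/71 = 0.0820307
  stratum B: (350/1575)²·4.42²/52 = 0.0185531
  stratum C: (925/1575)²·18.76²/220 = 0.551779
V̂(x̄_st) = 0.652363

V̂(x̄_st) ≈ 0.652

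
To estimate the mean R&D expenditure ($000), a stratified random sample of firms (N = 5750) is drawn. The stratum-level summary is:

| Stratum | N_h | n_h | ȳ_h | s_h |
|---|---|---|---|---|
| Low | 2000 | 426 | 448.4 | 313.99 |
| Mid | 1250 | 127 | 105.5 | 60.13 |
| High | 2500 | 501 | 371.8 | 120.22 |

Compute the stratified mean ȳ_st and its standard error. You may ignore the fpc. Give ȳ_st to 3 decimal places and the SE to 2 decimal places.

ȳ_st = Σ W_h ȳ_h = (2000·448.4 + 1250·105.5 + 2500·371.8)/5750 = 340.55217
V̂(ȳ_st) = Σ W_h² s_h²/n_h, with W_h = N_h/N and N = 5750:
  stratum Low: (2000/5750)²·313.99²/426 = 27.9992
  stratum Mid: (1250/5750)²·60.13²/127 = 1.34544
  stratum High: (2500/5750)²·120.22²/501 = 5.45331
V̂(ȳ_st) = 34.798
SE(ȳ_st) = √34.798 = 5.89898

ȳ_st ≈ 340.552, SE ≈ 5.90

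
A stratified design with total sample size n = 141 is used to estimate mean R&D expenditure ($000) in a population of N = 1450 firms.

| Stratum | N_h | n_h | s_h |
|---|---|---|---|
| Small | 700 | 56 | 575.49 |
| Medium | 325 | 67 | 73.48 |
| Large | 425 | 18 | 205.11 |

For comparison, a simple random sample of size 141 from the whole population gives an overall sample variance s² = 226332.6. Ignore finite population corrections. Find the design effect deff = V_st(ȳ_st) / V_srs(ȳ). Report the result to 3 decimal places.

V̂(ȳ_st) = Σ W_h² s_h²/n_h, with W_h = N_h/N and N = 1450:
  stratum Small: (700/1450)²·575.49²/56 = 1378.31
  stratum Medium: (325/1450)²·73.48²/67 = 4.0485
  stratum Large: (425/1450)²·205.11²/18 = 200.79
V_st = 1583.15
V_srs = s²/n = 226332.6/141 = 1605.2
deff = V_st / V_srs = 1583.15/1605.2 = 0.9863

deff ≈ 0.986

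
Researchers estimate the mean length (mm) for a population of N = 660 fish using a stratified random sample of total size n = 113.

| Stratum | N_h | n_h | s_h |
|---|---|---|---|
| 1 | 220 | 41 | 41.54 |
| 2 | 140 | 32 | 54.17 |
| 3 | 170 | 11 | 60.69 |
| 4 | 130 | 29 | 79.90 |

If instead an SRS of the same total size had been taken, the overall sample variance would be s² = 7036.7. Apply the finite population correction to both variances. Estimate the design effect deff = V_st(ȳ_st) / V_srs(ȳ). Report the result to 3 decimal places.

V̂(ȳ_st) = Σ W_h² (1 − n_h/N_h) s_h²/n_h, with W_h = N_h/N and N = 660:
  stratum 1: (220/660)²·(1 − 41/220)·41.54²/41 = 3.80484
  stratum 2: (140/660)²·(1 − 32/140)·54.17²/32 = 3.18296
  stratum 3: (170/660)²·(1 − 11/170)·60.69²/11 = 20.7778
  stratum 4: (130/660)²·(1 − 29/130)·79.90²/29 = 6.63548
V_st = 34.4011
V_srs = (1 − 113/660)·7036.7/113 = 51.61
deff = V_st / V_srs = 34.4011/51.61 = 0.6666

deff ≈ 0.667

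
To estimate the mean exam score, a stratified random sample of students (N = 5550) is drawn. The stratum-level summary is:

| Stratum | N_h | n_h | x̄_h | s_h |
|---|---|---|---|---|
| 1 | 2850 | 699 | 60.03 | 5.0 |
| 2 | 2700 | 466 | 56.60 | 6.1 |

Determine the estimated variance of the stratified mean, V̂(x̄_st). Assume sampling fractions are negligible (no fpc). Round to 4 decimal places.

V̂(x̄_st) ≈ 0.0283

V̂(x̄_st) = Σ W_h² s_h²/n_h, with W_h = N_h/N and N = 5550:
  stratum 1: (2850/5550)²·5.0²/699 = 0.00943119
  stratum 2: (2700/5550)²·6.1²/466 = 0.018898
V̂(x̄_st) = 0.0283292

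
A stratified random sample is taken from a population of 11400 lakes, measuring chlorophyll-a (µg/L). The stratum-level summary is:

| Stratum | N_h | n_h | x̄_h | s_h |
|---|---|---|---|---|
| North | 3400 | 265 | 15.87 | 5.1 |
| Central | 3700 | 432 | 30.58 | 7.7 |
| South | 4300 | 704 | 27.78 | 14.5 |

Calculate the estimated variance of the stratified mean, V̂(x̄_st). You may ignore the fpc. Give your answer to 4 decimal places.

V̂(x̄_st) ≈ 0.0657

V̂(x̄_st) = Σ W_h² s_h²/n_h, with W_h = N_h/N and N = 11400:
  stratum North: (3400/11400)²·5.1²/265 = 0.00873057
  stratum Central: (3700/11400)²·7.7²/432 = 0.0144574
  stratum South: (4300/11400)²·14.5²/704 = 0.0424904
V̂(x̄_st) = 0.0656784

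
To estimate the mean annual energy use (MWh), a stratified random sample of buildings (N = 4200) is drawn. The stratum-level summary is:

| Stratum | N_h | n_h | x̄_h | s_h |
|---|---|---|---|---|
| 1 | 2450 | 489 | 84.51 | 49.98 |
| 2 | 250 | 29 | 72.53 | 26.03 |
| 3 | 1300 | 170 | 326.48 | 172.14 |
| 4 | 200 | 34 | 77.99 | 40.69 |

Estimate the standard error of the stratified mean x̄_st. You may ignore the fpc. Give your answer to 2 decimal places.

V̂(x̄_st) = Σ W_h² s_h²/n_h, with W_h = N_h/N and N = 4200:
  stratum 1: (2450/4200)²·49.98²/489 = 1.73827
  stratum 2: (250/4200)²·26.03²/29 = 0.0827812
  stratum 3: (1300/4200)²·172.14²/170 = 16.6995
  stratum 4: (200/4200)²·40.69²/34 = 0.110423
V̂(x̄_st) = 18.6309
SE(x̄_st) = √18.6309 = 4.31636

SE(x̄_st) ≈ 4.32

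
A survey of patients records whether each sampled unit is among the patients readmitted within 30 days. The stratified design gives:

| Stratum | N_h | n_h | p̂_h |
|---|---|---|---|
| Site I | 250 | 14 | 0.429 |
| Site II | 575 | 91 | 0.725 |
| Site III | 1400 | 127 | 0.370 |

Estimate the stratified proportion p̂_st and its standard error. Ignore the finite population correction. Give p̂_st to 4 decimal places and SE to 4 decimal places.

p̂_st ≈ 0.4684, SE ≈ 0.0334

N = 2225; stratum weights W_h = N_h/N.
p̂_st = Σ W_h p̂_h = (250·0.429 + 575·0.725 + 1400·0.370)/2225 = 0.46837
V̂(p̂_st) = Σ W_h² p̂_h(1−p̂_h)/(n_h−1):
  stratum Site I: (250/2225)²·0.429·0.571/13 = 0.000237887
  stratum Site II: (575/2225)²·0.725·0.275/90 = 0.000147946
  stratum Site III: (1400/2225)²·0.370·0.630/126 = 0.000732433
V̂(p̂_st) = 0.00111827; SE = √V̂ = 0.0334405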